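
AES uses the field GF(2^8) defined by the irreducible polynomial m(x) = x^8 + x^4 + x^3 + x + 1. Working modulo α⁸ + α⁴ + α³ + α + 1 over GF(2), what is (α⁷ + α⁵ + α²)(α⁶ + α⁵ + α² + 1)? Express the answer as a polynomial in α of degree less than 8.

Multiply in GF(2)[α]: (α⁷ + α⁵ + α²)·(α⁶ + α⁵ + α² + 1) = α¹³ + α¹² + α¹¹ + α¹⁰ + α⁹ + α⁸ + α⁷ + α⁵ + α⁴ + α².
Reduce using α⁸ ≡ α⁴ + α³ + α + 1 (mod α⁸ + α⁴ + α³ + α + 1).
Reduced: α⁷ + α⁶ + α³ + α + 1.

α^7 + α^6 + α^3 + α + 1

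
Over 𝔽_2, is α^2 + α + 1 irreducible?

Write m(α) = α^2 + α + 1.
Check for roots in 𝔽_2: m(0) = 1; m(1) = 1.
No roots. A degree-2 polynomial over a field with no linear factor is irreducible.

Yes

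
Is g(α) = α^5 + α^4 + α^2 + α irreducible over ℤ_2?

No

Check for roots in ℤ_2: g(0) = 0 → root; g(1) = 0 → root.
g(0) = 0, so (α) divides g(α); g is reducible.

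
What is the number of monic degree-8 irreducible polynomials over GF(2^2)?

The number of monic irreducibles of degree 8 over GF(4) is (1/8)·Σ_{d∣8} μ(8/d) 4^d.
Divisors of 8: 1, 2, 4, 8; μ(8/d) for each: 0, 0, -1, 1.
Σ = − 4^4 + 4^8 = 65280.
N = 65280/8 = 8160.

8160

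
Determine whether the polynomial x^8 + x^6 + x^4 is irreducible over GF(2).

No

Write h(x) = x^8 + x^6 + x^4.
Check for roots in GF(2): h(0) = 0 → root; h(1) = 1.
h(0) = 0, so (x) divides h(x); h is reducible.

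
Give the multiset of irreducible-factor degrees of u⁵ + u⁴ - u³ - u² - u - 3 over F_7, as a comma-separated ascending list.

Write g(u) = u⁵ + u⁴ - u³ - u² - u - 3.
Complete factorization: g(u) = (u² + 2u + 3)·(u³ - u² - 2u - 1).
Factor degrees with multiplicity: 2 + 3 = 5.

2, 3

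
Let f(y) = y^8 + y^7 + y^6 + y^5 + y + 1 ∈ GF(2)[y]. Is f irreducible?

Check for roots in GF(2): f(0) = 1; f(1) = 0 → root.
f(1) = 0, so (y − 1) divides f(y); f is reducible.

No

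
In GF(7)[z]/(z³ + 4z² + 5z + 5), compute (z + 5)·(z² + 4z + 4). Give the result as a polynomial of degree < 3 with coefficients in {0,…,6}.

Multiply in GF(7)[z]: (z + 5)·(z² + 4z + 4) = z³ + 2z² + 3z + 6.
Reduce using z³ ≡ 3z² + 2z + 2 (mod z³ + 4z² + 5z + 5).
Reduced: 5z² + 5z + 1.

5z^2 + 5z + 1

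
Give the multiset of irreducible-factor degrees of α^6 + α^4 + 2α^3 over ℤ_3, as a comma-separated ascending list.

Write g(α) = α^6 + α^4 + 2α^3.
Roots in ℤ_3: g(0) = 0 → root; g(1) = 1; g(2) = 0 → root.
Linear factors from roots: (α), (α + 1).
Complete factorization: g(α) = (α + 1)·(α)^3·(α^2 + 2α + 2).
Factor degrees with multiplicity: 1 + 1 + 1 + 1 + 2 = 6.

1, 1, 1, 1, 2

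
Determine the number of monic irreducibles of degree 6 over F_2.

9

By the necklace-counting formula, N_2(6) = (1/6) Σ_{d|6} μ(6/d)·2^d.
Divisors of 6: 1, 2, 3, 6; μ(6/d) for each: 1, -1, -1, 1.
Σ = 2^1 − 2^2 − 2^3 + 2^6 = 54.
N = 54/6 = 9.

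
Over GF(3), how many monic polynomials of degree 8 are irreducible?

810

The number of monic irreducibles of degree 8 over GF(3) is (1/8)·Σ_{d∣8} μ(8/d) 3^d.
Divisors of 8: 1, 2, 4, 8; μ(8/d) for each: 0, 0, -1, 1.
Σ = − 3^4 + 3^8 = 6480.
N = 6480/8 = 810.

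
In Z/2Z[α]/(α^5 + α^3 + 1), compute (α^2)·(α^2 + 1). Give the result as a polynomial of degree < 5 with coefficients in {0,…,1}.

α^4 + α^2

Multiply in Z/2Z[α]: (α^2)·(α^2 + 1) = α^4 + α^2.
Reduced: α^4 + α^2.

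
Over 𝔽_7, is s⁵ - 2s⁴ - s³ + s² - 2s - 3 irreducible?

Yes

Write h(s) = s⁵ - 2s⁴ - s³ + s² - 2s - 3.
Check for roots in 𝔽_7: h(0) = 4; h(1) = 1; h(2) = 3; h(3) = 5; h(4) = 5; h(5) = 5; h(6) = 5.
No roots, so no linear factors.
Degree-2 irreducible divisors: test the 21 monic irreducibles of degree 2 over GF(7).
None of them divide h (all give nonzero remainder).
No irreducible factor of degree ≤ 2 exists, so h is irreducible over GF(7).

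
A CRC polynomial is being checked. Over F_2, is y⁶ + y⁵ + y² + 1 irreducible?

No

Write f(y) = y⁶ + y⁵ + y² + 1.
Check for roots in F_2: f(0) = 1; f(1) = 0 → root.
f(1) = 0, so (y − 1) divides f(y); f is reducible.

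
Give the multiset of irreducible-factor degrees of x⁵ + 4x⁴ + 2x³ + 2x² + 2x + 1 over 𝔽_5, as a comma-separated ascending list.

Write f(x) = x⁵ + 4x⁴ + 2x³ + 2x² + 2x + 1.
Roots in 𝔽_5: f(0) = 1; f(1) = 2; f(2) = 0 → root; f(3) = 1; f(4) = 2.
Linear factors from roots: (x + 3).
Complete factorization: f(x) = (x + 3)·(x⁴ + x³ + 4x² + 2).
Factor degrees with multiplicity: 1 + 4 = 5.

1, 4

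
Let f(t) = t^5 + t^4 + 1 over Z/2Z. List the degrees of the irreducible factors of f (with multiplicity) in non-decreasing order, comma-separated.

Roots in Z/2Z: f(0) = 1; f(1) = 1.
Complete factorization: f(t) = (t^2 + t + 1)·(t^3 + t + 1).
Factor degrees with multiplicity: 2 + 3 = 5.

2, 3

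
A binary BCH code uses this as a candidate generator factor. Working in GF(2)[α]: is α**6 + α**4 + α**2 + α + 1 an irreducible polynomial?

Write g(α) = α**6 + α**4 + α**2 + α + 1.
Check for roots in GF(2): g(0) = 1; g(1) = 1.
No roots, so no linear factors.
Monic irreducibles of degree 2 over GF(2): α**2 + α + 1.
None of them divide g (all give nonzero remainder).
Monic irreducibles of degree 3 over GF(2): α**3 + α + 1, α**3 + α**2 + 1.
None of them divide g (all give nonzero remainder).
No irreducible factor of degree ≤ 3 exists, so g is irreducible over GF(2).

Yes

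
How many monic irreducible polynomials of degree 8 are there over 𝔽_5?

Gauss's count: N_{5}(8) = (1/8) Σ_{d|8} μ(8/d)·5^d.
Divisors of 8: 1, 2, 4, 8; μ(8/d) for each: 0, 0, -1, 1.
Σ = − 5^4 + 5^8 = 390000.
N = 390000/8 = 48750.

48750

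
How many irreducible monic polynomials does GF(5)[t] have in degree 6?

2580

Gauss's count: N_{5}(6) = (1/6) Σ_{d|6} μ(6/d)·5^d.
Divisors of 6: 1, 2, 3, 6; μ(6/d) for each: 1, -1, -1, 1.
Σ = 5^1 − 5^2 − 5^3 + 5^6 = 15480.
N = 15480/6 = 2580.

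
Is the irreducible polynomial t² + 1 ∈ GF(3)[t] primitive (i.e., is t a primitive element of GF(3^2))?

Write f(t) = t² + 1.
|GF(3^2)^×| = 3^2 − 1 = 8. Prime factorization: 8 = 2^3.
f is primitive ⇔ t has order 8 in GF(3)[t]/(f), i.e. t^(8/q) ≠ 1 for each prime q | 8.
t^(4) mod f = 1
Since t^(4) = 1, the order of t divides 4 < 8; not primitive.

No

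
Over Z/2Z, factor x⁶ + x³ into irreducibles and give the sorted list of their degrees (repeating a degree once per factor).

1, 1, 1, 1, 2

Write g(x) = x⁶ + x³.
Roots in Z/2Z: g(0) = 0 → root; g(1) = 0 → root.
Linear factors from roots: (x), (x + 1).
Complete factorization: g(x) = (x + 1)·(x)^3·(x² + x + 1).
Factor degrees with multiplicity: 1 + 1 + 1 + 1 + 2 = 6.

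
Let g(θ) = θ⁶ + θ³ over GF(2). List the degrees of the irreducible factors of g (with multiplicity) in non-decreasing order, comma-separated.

1, 1, 1, 1, 2

Roots in GF(2): g(0) = 0 → root; g(1) = 0 → root.
Linear factors from roots: (θ), (θ + 1).
Complete factorization: g(θ) = (θ + 1)·(θ)^3·(θ² + θ + 1).
Factor degrees with multiplicity: 1 + 1 + 1 + 1 + 2 = 6.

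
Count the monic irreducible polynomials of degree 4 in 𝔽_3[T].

18

Gauss's count: N_{3}(4) = (1/4) Σ_{d|4} μ(4/d)·3^d.
Divisors of 4: 1, 2, 4; μ(4/d) for each: 0, -1, 1.
Σ = − 3^2 + 3^4 = 72.
N = 72/4 = 18.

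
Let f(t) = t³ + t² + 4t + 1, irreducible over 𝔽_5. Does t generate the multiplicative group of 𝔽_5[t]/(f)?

No

|GF(5^3)^×| = 5^3 − 1 = 124. Prime factorization: 124 = 2^2·31.
f is primitive ⇔ t has order 124 in GF(5)[t]/(f), i.e. t^(124/q) ≠ 1 for each prime q | 124.
t^(62) mod f = 1
t^(4) mod f = 2t² + 3t + 1.
Since t^(62) = 1, the order of t divides 62 < 124; not primitive.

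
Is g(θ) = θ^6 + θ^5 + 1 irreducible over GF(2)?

Check for roots in GF(2): g(0) = 1; g(1) = 1.
No roots, so no linear factors.
Monic irreducibles of degree 2 over GF(2): θ^2 + θ + 1.
None of them divide g (all give nonzero remainder).
Monic irreducibles of degree 3 over GF(2): θ^3 + θ + 1, θ^3 + θ^2 + 1.
None of them divide g (all give nonzero remainder).
No irreducible factor of degree ≤ 3 exists, so g is irreducible over GF(2).

Yes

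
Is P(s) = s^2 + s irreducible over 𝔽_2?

No

Check for roots in 𝔽_2: P(0) = 0 → root; P(1) = 0 → root.
P(0) = 0, so (s) divides P(s); P is reducible.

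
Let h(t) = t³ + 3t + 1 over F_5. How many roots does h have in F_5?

Evaluate at each of the 5 elements of F_5:
h(0) = 1; h(1) = 0 → root; h(2) = 0 → root; h(3) = 2; h(4) = 2.
Roots: {1, 2}.

2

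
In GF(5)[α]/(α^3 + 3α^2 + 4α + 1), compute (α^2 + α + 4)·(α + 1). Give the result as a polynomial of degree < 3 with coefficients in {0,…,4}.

Multiply in GF(5)[α]: (α^2 + α + 4)·(α + 1) = α^3 + 2α^2 + 4.
Reduce using α^3 ≡ 2α^2 + α + 4 (mod α^3 + 3α^2 + 4α + 1).
Reduced: 4α^2 + α + 3.

4α^2 + α + 3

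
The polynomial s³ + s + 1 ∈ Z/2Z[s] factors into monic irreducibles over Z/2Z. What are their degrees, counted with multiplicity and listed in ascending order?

Write h(s) = s³ + s + 1.
Roots in Z/2Z: h(0) = 1; h(1) = 1.
Complete factorization: h(s) = (s³ + s + 1).
Factor degrees with multiplicity: 3 = 3.

3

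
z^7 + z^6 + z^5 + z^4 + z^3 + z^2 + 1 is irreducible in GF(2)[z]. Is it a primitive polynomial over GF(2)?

Write f(z) = z^7 + z^6 + z^5 + z^4 + z^3 + z^2 + 1.
|GF(2^7)^×| = 2^7 − 1 = 127. Prime factorization: 127 = 127.
f is primitive ⇔ z has order 127 in GF(2)[z]/(f), i.e. z^(127/q) ≠ 1 for each prime q | 127.
z^(1) mod f = z.
None equal 1, so z has full order 127; f is primitive.

Yes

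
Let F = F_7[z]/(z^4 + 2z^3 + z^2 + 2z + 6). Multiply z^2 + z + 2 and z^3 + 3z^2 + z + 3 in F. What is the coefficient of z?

2

Multiply in F_7[z]: (z^2 + z + 2)·(z^3 + 3z^2 + z + 3) = z^5 + 4z^4 + 6z^3 + 3z^2 + 5z + 6.
Reduce using z^4 ≡ 5z^3 + 6z^2 + 5z + 1 (mod z^4 + 2z^3 + z^2 + 2z + 6).
Reduced: z^3 + 6z^2 + 2z + 1.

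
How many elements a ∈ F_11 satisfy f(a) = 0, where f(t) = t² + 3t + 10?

0

Evaluate at each of the 11 elements of F_11:
f(0) = 10; f(1) = 3; f(2) = 9; f(3) = 6; f(4) = 5; f(5) = 6; f(6) = 9; f(7) = 3; f(8) = 10; f(9) = 8; f(10) = 8.
No element is a root.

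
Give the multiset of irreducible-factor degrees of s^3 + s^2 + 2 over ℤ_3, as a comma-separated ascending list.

Write f(s) = s^3 + s^2 + 2.
Roots in ℤ_3: f(0) = 2; f(1) = 1; f(2) = 2.
Complete factorization: f(s) = (s^3 + s^2 + 2).
Factor degrees with multiplicity: 3 = 3.

3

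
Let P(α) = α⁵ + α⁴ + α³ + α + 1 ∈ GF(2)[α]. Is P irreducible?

Check for roots in GF(2): P(0) = 1; P(1) = 1.
No roots, so no linear factors.
Monic irreducibles of degree 2 over GF(2): α² + α + 1.
None of them divide P (all give nonzero remainder).
No irreducible factor of degree ≤ 2 exists, so P is irreducible over GF(2).

Yes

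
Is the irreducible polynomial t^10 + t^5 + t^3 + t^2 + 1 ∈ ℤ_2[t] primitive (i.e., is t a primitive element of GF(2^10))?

Write f(t) = t^10 + t^5 + t^3 + t^2 + 1.
|GF(2^10)^×| = 2^10 − 1 = 1023. Prime factorization: 1023 = 3·11·31.
f is primitive ⇔ t has order 1023 in GF(2)[t]/(f), i.e. t^(1023/q) ≠ 1 for each prime q | 1023.
t^(341) mod f = t^9 + t^7 + t^3 + t + 1.
t^(93) mod f = t^9 + t^8 + t^7 + t^6 + t^4 + 1.
t^(33) mod f = t^7 + t^5 + t^3 + t^2 + t + 1.
None equal 1, so t has full order 1023; f is primitive.

Yes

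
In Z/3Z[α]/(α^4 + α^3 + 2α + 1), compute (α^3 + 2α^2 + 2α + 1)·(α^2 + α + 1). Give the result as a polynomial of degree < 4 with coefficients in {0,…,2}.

α + 2

Multiply in Z/3Z[α]: (α^3 + 2α^2 + 2α + 1)·(α^2 + α + 1) = α^5 + 2α^3 + 2α^2 + 1.
Reduce using α^4 ≡ 2α^3 + α + 2 (mod α^4 + α^3 + 2α + 1).
Reduced: α + 2.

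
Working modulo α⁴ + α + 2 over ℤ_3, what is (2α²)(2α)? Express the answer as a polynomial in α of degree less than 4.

Multiply in ℤ_3[α]: (2α²)·(2α) = α³.
Reduced: α³.

α^3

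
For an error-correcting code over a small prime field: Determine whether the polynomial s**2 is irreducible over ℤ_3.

No

Write g(s) = s**2.
Check for roots in ℤ_3: g(0) = 0 → root; g(1) = 1; g(2) = 1.
g(0) = 0, so (s) divides g(s); g is reducible.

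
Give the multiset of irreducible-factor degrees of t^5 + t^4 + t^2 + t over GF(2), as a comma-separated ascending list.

Write g(t) = t^5 + t^4 + t^2 + t.
Roots in GF(2): g(0) = 0 → root; g(1) = 0 → root.
Linear factors from roots: (t), (t + 1).
Complete factorization: g(t) = (t)·(t + 1)^2·(t^2 + t + 1).
Factor degrees with multiplicity: 1 + 1 + 1 + 2 = 5.

1, 1, 1, 2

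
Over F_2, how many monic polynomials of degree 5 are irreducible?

x^(2^5) − x is the product of all monic irreducibles of degree dividing 5; Möbius inversion gives N = (1/5) Σ μ(5/d)·2^d.
Divisors of 5: 1, 5; μ(5/d) for each: -1, 1.
Σ = − 2^1 + 2^5 = 30.
N = 30/5 = 6.

6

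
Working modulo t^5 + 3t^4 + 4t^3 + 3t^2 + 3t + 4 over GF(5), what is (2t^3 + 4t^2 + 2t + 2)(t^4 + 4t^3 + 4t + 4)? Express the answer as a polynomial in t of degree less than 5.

Multiply in GF(5)[t]: (2t^3 + 4t^2 + 2t + 2)·(t^4 + 4t^3 + 4t + 4) = 2t^7 + 2t^6 + 3t^5 + 3t^4 + 2t^3 + 4t^2 + t + 3.
Reduce using t^5 ≡ 2t^4 + t^3 + 2t^2 + 2t + 1 (mod t^5 + 3t^4 + 4t^3 + 3t^2 + 3t + 4).
Reduced: 2t^4 + 2t^2 + t.

2t^4 + 2t^2 + t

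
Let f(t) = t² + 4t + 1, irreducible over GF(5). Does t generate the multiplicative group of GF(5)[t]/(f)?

|GF(5^2)^×| = 5^2 − 1 = 24. Prime factorization: 24 = 2^3·3.
f is primitive ⇔ t has order 24 in GF(5)[t]/(f), i.e. t^(24/q) ≠ 1 for each prime q | 24.
t^(12) mod f = 1
t^(8) mod f = t + 4.
Since t^(12) = 1, the order of t divides 12 < 24; not primitive.

No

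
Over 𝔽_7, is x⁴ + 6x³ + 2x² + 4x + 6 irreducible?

Yes

Write g(x) = x⁴ + 6x³ + 2x² + 4x + 6.
Check for roots in 𝔽_7: g(0) = 6; g(1) = 5; g(2) = 2; g(3) = 6; g(4) = 1; g(5) = 2; g(6) = 6.
No roots, so no linear factors.
Degree-2 irreducible divisors: test the 21 monic irreducibles of degree 2 over GF(7).
None of them divide g (all give nonzero remainder).
No irreducible factor of degree ≤ 2 exists, so g is irreducible over GF(7).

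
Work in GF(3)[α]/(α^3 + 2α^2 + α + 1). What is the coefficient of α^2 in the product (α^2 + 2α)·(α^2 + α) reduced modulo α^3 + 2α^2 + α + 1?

Multiply in GF(3)[α]: (α^2 + 2α)·(α^2 + α) = α^4 + 2α^2.
Reduce using α^3 ≡ α^2 + 2α + 2 (mod α^3 + 2α^2 + α + 1).
Reduced: 2α^2 + α + 2.

2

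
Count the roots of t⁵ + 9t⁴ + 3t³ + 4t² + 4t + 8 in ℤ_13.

Write g(t) = t⁵ + 9t⁴ + 3t³ + 4t² + 4t + 8.
Evaluate at each of the 13 elements of ℤ_13:
g(0) = 8; g(1) = 3; g(2) = 11; g(3) = 4; g(4) = 7; g(5) = 10; g(6) = 10; g(7) = 1; g(8) = 3; g(9) = 0 → root; g(10) = 8; g(11) = 0 → root; g(12) = 0 → root.
Roots: {9, 11, 12}.

3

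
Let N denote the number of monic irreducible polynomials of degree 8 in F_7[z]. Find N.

720300

Gauss's count: N_{7}(8) = (1/8) Σ_{d|8} μ(8/d)·7^d.
Divisors of 8: 1, 2, 4, 8; μ(8/d) for each: 0, 0, -1, 1.
Σ = − 7^4 + 7^8 = 5762400.
N = 5762400/8 = 720300.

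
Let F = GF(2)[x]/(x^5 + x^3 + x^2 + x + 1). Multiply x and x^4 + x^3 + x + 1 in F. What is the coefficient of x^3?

Multiply in GF(2)[x]: (x)·(x^4 + x^3 + x + 1) = x^5 + x^4 + x^2 + x.
Reduce using x^5 ≡ x^3 + x^2 + x + 1 (mod x^5 + x^3 + x^2 + x + 1).
Reduced: x^4 + x^3 + 1.

1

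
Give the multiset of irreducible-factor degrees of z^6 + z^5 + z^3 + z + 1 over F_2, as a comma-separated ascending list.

Write g(z) = z^6 + z^5 + z^3 + z + 1.
Roots in F_2: g(0) = 1; g(1) = 1.
Complete factorization: g(z) = (z^2 + z + 1)^3.
Factor degrees with multiplicity: 2 + 2 + 2 = 6.

2, 2, 2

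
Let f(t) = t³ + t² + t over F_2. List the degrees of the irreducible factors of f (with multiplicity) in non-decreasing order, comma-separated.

Roots in F_2: f(0) = 0 → root; f(1) = 1.
Linear factors from roots: (t).
Complete factorization: f(t) = (t)·(t² + t + 1).
Factor degrees with multiplicity: 1 + 2 = 3.

1, 2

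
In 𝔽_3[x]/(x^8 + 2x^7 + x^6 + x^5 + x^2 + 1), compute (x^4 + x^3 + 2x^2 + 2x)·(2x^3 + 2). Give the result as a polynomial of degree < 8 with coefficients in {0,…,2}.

2x^7 + 2x^6 + x^5 + 2x^3 + x^2 + x

Multiply in 𝔽_3[x]: (x^4 + x^3 + 2x^2 + 2x)·(2x^3 + 2) = 2x^7 + 2x^6 + x^5 + 2x^3 + x^2 + x.
Reduced: 2x^7 + 2x^6 + x^5 + 2x^3 + x^2 + x.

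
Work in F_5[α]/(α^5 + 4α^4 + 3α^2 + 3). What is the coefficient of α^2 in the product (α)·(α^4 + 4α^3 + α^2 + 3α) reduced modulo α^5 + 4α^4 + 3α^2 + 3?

Multiply in F_5[α]: (α)·(α^4 + 4α^3 + α^2 + 3α) = α^5 + 4α^4 + α^3 + 3α^2.
Reduce using α^5 ≡ α^4 + 2α^2 + 2 (mod α^5 + 4α^4 + 3α^2 + 3).
Reduced: α^3 + 2.

0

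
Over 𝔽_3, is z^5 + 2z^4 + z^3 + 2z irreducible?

Write P(z) = z^5 + 2z^4 + z^3 + 2z.
Check for roots in 𝔽_3: P(0) = 0 → root; P(1) = 0 → root; P(2) = 1.
P(0) = 0, so (z) divides P(z); P is reducible.

No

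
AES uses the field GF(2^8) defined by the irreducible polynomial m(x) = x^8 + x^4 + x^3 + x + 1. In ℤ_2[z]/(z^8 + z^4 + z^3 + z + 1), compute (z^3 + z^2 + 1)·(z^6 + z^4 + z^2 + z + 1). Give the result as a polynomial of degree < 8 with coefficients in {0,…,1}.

z^7 + z^4 + z^3 + z^2 + z

Multiply in ℤ_2[z]: (z^3 + z^2 + 1)·(z^6 + z^4 + z^2 + z + 1) = z^9 + z^8 + z^7 + z^5 + z^4 + z + 1.
Reduce using z^8 ≡ z^4 + z^3 + z + 1 (mod z^8 + z^4 + z^3 + z + 1).
Reduced: z^7 + z^4 + z^3 + z^2 + z.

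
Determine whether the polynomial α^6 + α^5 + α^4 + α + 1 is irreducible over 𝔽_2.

Yes

Write f(α) = α^6 + α^5 + α^4 + α + 1.
Check for roots in 𝔽_2: f(0) = 1; f(1) = 1.
No roots, so no linear factors.
Monic irreducibles of degree 2 over GF(2): α^2 + α + 1.
None of them divide f (all give nonzero remainder).
Monic irreducibles of degree 3 over GF(2): α^3 + α + 1, α^3 + α^2 + 1.
None of them divide f (all give nonzero remainder).
No irreducible factor of degree ≤ 3 exists, so f is irreducible over GF(2).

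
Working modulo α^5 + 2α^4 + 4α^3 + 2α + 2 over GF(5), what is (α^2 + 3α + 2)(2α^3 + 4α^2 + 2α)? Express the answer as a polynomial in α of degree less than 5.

α^4 + 4α^2 + 1

Multiply in GF(5)[α]: (α^2 + 3α + 2)·(2α^3 + 4α^2 + 2α) = 2α^5 + 3α^3 + 4α^2 + 4α.
Reduce using α^5 ≡ 3α^4 + α^3 + 3α + 3 (mod α^5 + 2α^4 + 4α^3 + 2α + 2).
Reduced: α^4 + 4α^2 + 1.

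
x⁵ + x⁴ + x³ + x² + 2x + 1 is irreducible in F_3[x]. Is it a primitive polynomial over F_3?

Write f(x) = x⁵ + x⁴ + x³ + x² + 2x + 1.
|GF(3^5)^×| = 3^5 − 1 = 242. Prime factorization: 242 = 2·11^2.
f is primitive ⇔ x has order 242 in GF(3)[x]/(f), i.e. x^(242/q) ≠ 1 for each prime q | 242.
x^(121) mod f = 2.
x^(22) mod f = x⁴ + x² + x + 2.
None equal 1, so x has full order 242; f is primitive.

Yes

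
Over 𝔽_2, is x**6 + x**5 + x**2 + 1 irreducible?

No

Write f(x) = x**6 + x**5 + x**2 + 1.
Check for roots in 𝔽_2: f(0) = 1; f(1) = 0 → root.
f(1) = 0, so (x − 1) divides f(x); f is reducible.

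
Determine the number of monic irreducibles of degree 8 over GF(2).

30

x^(2^8) − x is the product of all monic irreducibles of degree dividing 8; Möbius inversion gives N = (1/8) Σ μ(8/d)·2^d.
Divisors of 8: 1, 2, 4, 8; μ(8/d) for each: 0, 0, -1, 1.
Σ = − 2^4 + 2^8 = 240.
N = 240/8 = 30.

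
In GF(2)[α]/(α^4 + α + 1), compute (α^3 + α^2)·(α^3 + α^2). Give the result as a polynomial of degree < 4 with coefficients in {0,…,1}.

α^3 + α^2 + α + 1

Multiply in GF(2)[α]: (α^3 + α^2)·(α^3 + α^2) = α^6 + α^4.
Reduce using α^4 ≡ α + 1 (mod α^4 + α + 1).
Reduced: α^3 + α^2 + α + 1.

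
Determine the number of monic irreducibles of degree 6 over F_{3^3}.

64566684

x^(27^6) − x is the product of all monic irreducibles of degree dividing 6; Möbius inversion gives N = (1/6) Σ μ(6/d)·27^d.
Divisors of 6: 1, 2, 3, 6; μ(6/d) for each: 1, -1, -1, 1.
Σ = 27^1 − 27^2 − 27^3 + 27^6 = 387400104.
N = 387400104/6 = 64566684.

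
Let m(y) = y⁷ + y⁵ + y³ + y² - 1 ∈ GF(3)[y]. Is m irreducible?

Check for roots in GF(3): m(0) = 2; m(1) = 0 → root; m(2) = 0 → root.
m(1) = 0, so (y − 1) divides m(y); m is reducible.

No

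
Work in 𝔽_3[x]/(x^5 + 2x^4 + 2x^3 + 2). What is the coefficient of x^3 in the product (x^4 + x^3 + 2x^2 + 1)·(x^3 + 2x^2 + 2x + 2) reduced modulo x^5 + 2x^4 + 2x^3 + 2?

0

Multiply in 𝔽_3[x]: (x^4 + x^3 + 2x^2 + 1)·(x^3 + 2x^2 + 2x + 2) = x^7 + 2x^4 + x^3 + 2x + 2.
Reduce using x^5 ≡ x^4 + x^3 + 1 (mod x^5 + 2x^4 + 2x^3 + 2).
Reduced: 2x^4 + x^2 + 1.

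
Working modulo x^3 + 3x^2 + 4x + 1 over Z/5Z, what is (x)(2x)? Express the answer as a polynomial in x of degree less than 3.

Multiply in Z/5Z[x]: (x)·(2x) = 2x^2.
Reduced: 2x^2.

2x^2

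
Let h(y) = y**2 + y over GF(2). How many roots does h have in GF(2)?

Evaluate at each of the 2 elements of GF(2):
h(0) = 0 → root; h(1) = 0 → root.
Roots: {0, 1}.

2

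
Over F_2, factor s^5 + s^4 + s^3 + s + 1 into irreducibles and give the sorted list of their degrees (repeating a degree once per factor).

5

Write g(s) = s^5 + s^4 + s^3 + s + 1.
Roots in F_2: g(0) = 1; g(1) = 1.
Complete factorization: g(s) = (s^5 + s^4 + s^3 + s + 1).
Factor degrees with multiplicity: 5 = 5.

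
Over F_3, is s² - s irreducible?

Write P(s) = s² - s.
Check for roots in F_3: P(0) = 0 → root; P(1) = 0 → root; P(2) = 2.
P(0) = 0, so (s) divides P(s); P is reducible.

No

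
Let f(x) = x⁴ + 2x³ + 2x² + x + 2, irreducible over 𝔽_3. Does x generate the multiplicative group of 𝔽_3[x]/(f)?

Yes

|GF(3^4)^×| = 3^4 − 1 = 80. Prime factorization: 80 = 2^4·5.
f is primitive ⇔ x has order 80 in GF(3)[x]/(f), i.e. x^(80/q) ≠ 1 for each prime q | 80.
x^(40) mod f = 2.
x^(16) mod f = x² + 2x.
None equal 1, so x has full order 80; f is primitive.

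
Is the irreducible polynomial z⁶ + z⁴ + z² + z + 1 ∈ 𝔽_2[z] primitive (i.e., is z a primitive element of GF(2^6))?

Write f(z) = z⁶ + z⁴ + z² + z + 1.
|GF(2^6)^×| = 2^6 − 1 = 63. Prime factorization: 63 = 3^2·7.
f is primitive ⇔ z has order 63 in GF(2)[z]/(f), i.e. z^(63/q) ≠ 1 for each prime q | 63.
z^(21) mod f = 1
z^(9) mod f = z⁴ + z² + z.
Since z^(21) = 1, the order of z divides 21 < 63; not primitive.

No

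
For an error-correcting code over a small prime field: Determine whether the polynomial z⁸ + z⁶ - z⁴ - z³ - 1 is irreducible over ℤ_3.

Yes

Write f(z) = z⁸ + z⁶ - z⁴ - z³ - 1.
Check for roots in ℤ_3: f(0) = 2; f(1) = 2; f(2) = 1.
No roots, so no linear factors.
Monic irreducibles of degree 2 over GF(3): z² + 1, z² + z - 1, z² - z - 1.
None of them divide f (all give nonzero remainder).
Degree-3 irreducible divisors: test the 8 monic irreducibles of degree 3 over GF(3).
None of them divide f (all give nonzero remainder).
Degree-4 irreducible divisors: test the 18 monic irreducibles of degree 4 over GF(3).
None of them divide f (all give nonzero remainder).
No irreducible factor of degree ≤ 4 exists, so f is irreducible over GF(3).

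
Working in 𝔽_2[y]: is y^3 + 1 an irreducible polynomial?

Write h(y) = y^3 + 1.
Check for roots in 𝔽_2: h(0) = 1; h(1) = 0 → root.
h(1) = 0, so (y − 1) divides h(y); h is reducible.

No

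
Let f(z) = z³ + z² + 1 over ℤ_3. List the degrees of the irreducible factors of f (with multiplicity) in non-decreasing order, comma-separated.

1, 2

Roots in ℤ_3: f(0) = 1; f(1) = 0 → root; f(2) = 1.
Linear factors from roots: (z - 1).
Complete factorization: f(z) = (z - 1)·(z² - z - 1).
Factor degrees with multiplicity: 1 + 2 = 3.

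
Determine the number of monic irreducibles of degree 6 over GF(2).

9

By the necklace-counting formula, N_2(6) = (1/6) Σ_{d|6} μ(6/d)·2^d.
Divisors of 6: 1, 2, 3, 6; μ(6/d) for each: 1, -1, -1, 1.
Σ = 2^1 − 2^2 − 2^3 + 2^6 = 54.
N = 54/6 = 9.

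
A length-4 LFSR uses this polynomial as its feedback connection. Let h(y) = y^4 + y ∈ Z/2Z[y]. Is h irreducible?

No

Check for roots in Z/2Z: h(0) = 0 → root; h(1) = 0 → root.
h(0) = 0, so (y) divides h(y); h is reducible.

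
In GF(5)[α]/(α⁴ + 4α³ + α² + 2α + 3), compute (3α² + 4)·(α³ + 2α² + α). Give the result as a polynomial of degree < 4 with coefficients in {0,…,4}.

Multiply in GF(5)[α]: (3α² + 4)·(α³ + 2α² + α) = 3α⁵ + α⁴ + 2α³ + 3α² + 4α.
Reduce using α⁴ ≡ α³ + 4α² + 3α + 2 (mod α⁴ + 4α³ + α² + 2α + 3).
Reduced: 3α³ + 3α² + 2α + 3.

3α^3 + 3α^2 + 2α + 3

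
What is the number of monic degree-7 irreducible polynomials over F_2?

Gauss's count: N_{2}(7) = (1/7) Σ_{d|7} μ(7/d)·2^d.
Divisors of 7: 1, 7; μ(7/d) for each: -1, 1.
Σ = − 2^1 + 2^7 = 126.
N = 126/7 = 18.

18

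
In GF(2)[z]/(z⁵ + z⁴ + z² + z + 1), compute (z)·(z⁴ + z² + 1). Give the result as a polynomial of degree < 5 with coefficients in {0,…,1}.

Multiply in GF(2)[z]: (z)·(z⁴ + z² + 1) = z⁵ + z³ + z.
Reduce using z⁵ ≡ z⁴ + z² + z + 1 (mod z⁵ + z⁴ + z² + z + 1).
Reduced: z⁴ + z³ + z² + 1.

z^4 + z^3 + z^2 + 1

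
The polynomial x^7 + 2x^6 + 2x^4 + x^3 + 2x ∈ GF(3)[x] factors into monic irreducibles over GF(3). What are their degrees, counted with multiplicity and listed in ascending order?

Write f(x) = x^7 + 2x^6 + 2x^4 + x^3 + 2x.
Roots in GF(3): f(0) = 0 → root; f(1) = 2; f(2) = 0 → root.
Linear factors from roots: (x), (x + 1).
Complete factorization: f(x) = (x)·(x + 1)·(x^2 + 1)·(x^3 + x^2 + x + 2).
Factor degrees with multiplicity: 1 + 1 + 2 + 3 = 7.

1, 1, 2, 3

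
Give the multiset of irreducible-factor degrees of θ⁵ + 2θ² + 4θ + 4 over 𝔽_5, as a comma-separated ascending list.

Write f(θ) = θ⁵ + 2θ² + 4θ + 4.
Roots in 𝔽_5: f(0) = 4; f(1) = 1; f(2) = 2; f(3) = 2; f(4) = 1.
Complete factorization: f(θ) = (θ⁵ + 2θ² + 4θ + 4).
Factor degrees with multiplicity: 5 = 5.

5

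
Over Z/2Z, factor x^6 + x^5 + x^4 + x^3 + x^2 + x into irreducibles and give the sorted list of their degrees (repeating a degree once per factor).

1, 1, 2, 2

Write h(x) = x^6 + x^5 + x^4 + x^3 + x^2 + x.
Roots in Z/2Z: h(0) = 0 → root; h(1) = 0 → root.
Linear factors from roots: (x), (x + 1).
Complete factorization: h(x) = (x)·(x + 1)·(x^2 + x + 1)^2.
Factor degrees with multiplicity: 1 + 1 + 2 + 2 = 6.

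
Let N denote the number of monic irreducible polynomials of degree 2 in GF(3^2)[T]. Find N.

36

Gauss's count: N_{9}(2) = (1/2) Σ_{d|2} μ(2/d)·9^d.
Divisors of 2: 1, 2; μ(2/d) for each: -1, 1.
Σ = − 9^1 + 9^2 = 72.
N = 72/2 = 36.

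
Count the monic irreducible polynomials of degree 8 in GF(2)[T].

Gauss's count: N_{2}(8) = (1/8) Σ_{d|8} μ(8/d)·2^d.
Divisors of 8: 1, 2, 4, 8; μ(8/d) for each: 0, 0, -1, 1.
Σ = − 2^4 + 2^8 = 240.
N = 240/8 = 30.

30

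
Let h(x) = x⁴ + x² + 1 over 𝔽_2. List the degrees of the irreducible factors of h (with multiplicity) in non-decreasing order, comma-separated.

Roots in 𝔽_2: h(0) = 1; h(1) = 1.
Complete factorization: h(x) = (x² + x + 1)^2.
Factor degrees with multiplicity: 2 + 2 = 4.

2, 2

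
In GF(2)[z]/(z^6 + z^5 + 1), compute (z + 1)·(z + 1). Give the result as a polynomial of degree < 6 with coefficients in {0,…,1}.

Multiply in GF(2)[z]: (z + 1)·(z + 1) = z^2 + 1.
Reduced: z^2 + 1.

z^2 + 1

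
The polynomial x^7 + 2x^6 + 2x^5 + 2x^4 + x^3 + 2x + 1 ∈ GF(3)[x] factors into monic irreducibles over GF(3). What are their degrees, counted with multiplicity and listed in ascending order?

Write f(x) = x^7 + 2x^6 + 2x^5 + 2x^4 + x^3 + 2x + 1.
Roots in GF(3): f(0) = 1; f(1) = 2; f(2) = 2.
Complete factorization: f(x) = (x^7 + 2x^6 + 2x^5 + 2x^4 + x^3 + 2x + 1).
Factor degrees with multiplicity: 7 = 7.

7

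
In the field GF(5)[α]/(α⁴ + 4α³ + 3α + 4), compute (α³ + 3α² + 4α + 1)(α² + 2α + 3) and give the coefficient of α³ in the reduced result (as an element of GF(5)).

Multiply in GF(5)[α]: (α³ + 3α² + 4α + 1)·(α² + 2α + 3) = α⁵ + 3α³ + 3α² + 4α + 3.
Reduce using α⁴ ≡ α³ + 2α + 1 (mod α⁴ + 4α³ + 3α + 4).
Reduced: 4α³ + 2α + 4.

4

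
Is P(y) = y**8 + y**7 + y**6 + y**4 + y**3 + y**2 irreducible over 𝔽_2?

Check for roots in 𝔽_2: P(0) = 0 → root; P(1) = 0 → root.
P(0) = 0, so (y) divides P(y); P is reducible.

No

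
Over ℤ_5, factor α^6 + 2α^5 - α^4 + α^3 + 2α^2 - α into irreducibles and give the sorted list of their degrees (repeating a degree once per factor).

Write h(α) = α^6 + 2α^5 - α^4 + α^3 + 2α^2 - α.
Roots in ℤ_5: h(0) = 0 → root; h(1) = 4; h(2) = 1; h(3) = 1; h(4) = 0 → root.
Linear factors from roots: (α), (α + 1).
Complete factorization: h(α) = (α)·(α + 1)·(α^2 + 2α - 1)·(α^2 - α + 1).
Factor degrees with multiplicity: 1 + 1 + 2 + 2 = 6.

1, 1, 2, 2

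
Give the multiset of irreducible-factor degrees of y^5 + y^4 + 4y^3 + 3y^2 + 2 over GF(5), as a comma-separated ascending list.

2, 3

Write h(y) = y^5 + y^4 + 4y^3 + 3y^2 + 2.
Roots in GF(5): h(0) = 2; h(1) = 1; h(2) = 4; h(3) = 1; h(4) = 1.
Complete factorization: h(y) = (y^2 + y + 2)·(y^3 + 2y + 1).
Factor degrees with multiplicity: 2 + 3 = 5.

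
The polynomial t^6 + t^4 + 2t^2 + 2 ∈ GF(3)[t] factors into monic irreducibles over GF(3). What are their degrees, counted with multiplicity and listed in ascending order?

Write h(t) = t^6 + t^4 + 2t^2 + 2.
Roots in GF(3): h(0) = 2; h(1) = 0 → root; h(2) = 0 → root.
Linear factors from roots: (t + 2), (t + 1).
Complete factorization: h(t) = (t + 1)·(t + 2)·(t^2 + 1)^2.
Factor degrees with multiplicity: 1 + 1 + 2 + 2 = 6.

1, 1, 2, 2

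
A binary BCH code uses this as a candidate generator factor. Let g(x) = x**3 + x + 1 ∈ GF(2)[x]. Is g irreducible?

Yes

Check for roots in GF(2): g(0) = 1; g(1) = 1.
No roots. A degree-3 polynomial over a field with no linear factor is irreducible.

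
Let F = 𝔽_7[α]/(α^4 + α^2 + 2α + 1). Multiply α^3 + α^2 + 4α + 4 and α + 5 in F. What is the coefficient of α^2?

1

Multiply in 𝔽_7[α]: (α^3 + α^2 + 4α + 4)·(α + 5) = α^4 + 6α^3 + 2α^2 + 3α + 6.
Reduce using α^4 ≡ 6α^2 + 5α + 6 (mod α^4 + α^2 + 2α + 1).
Reduced: 6α^3 + α^2 + α + 5.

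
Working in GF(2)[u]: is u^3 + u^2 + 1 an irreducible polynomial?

Write h(u) = u^3 + u^2 + 1.
Check for roots in GF(2): h(0) = 1; h(1) = 1.
No roots. A degree-3 polynomial over a field with no linear factor is irreducible.

Yes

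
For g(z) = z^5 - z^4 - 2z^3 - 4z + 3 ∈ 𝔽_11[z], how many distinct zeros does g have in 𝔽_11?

4

Evaluate at each of the 11 elements of 𝔽_11:
g(0) = 3; g(1) = 8; g(2) = 6; g(3) = 0 → root; g(4) = 0 → root; g(5) = 0 → root; g(6) = 10; g(7) = 0 → root; g(8) = 9; g(9) = 1; g(10) = 7.
Roots: {3, 4, 5, 7}.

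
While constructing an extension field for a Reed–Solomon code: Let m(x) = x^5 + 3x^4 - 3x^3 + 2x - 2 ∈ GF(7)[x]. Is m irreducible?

Yes

Check for roots in GF(7): m(0) = 5; m(1) = 1; m(2) = 2; m(3) = 3; m(4) = 3; m(5) = 6; m(6) = 1.
No roots, so no linear factors.
Degree-2 irreducible divisors: test the 21 monic irreducibles of degree 2 over GF(7).
None of them divide m (all give nonzero remainder).
No irreducible factor of degree ≤ 2 exists, so m is irreducible over GF(7).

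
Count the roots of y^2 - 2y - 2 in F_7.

0

Write h(y) = y^2 - 2y - 2.
Evaluate at each of the 7 elements of F_7:
h(0) = 5; h(1) = 4; h(2) = 5; h(3) = 1; h(4) = 6; h(5) = 6; h(6) = 1.
No element is a root.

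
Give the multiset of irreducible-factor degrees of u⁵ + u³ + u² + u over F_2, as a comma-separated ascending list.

Write h(u) = u⁵ + u³ + u² + u.
Roots in F_2: h(0) = 0 → root; h(1) = 0 → root.
Linear factors from roots: (u), (u + 1).
Complete factorization: h(u) = (u)·(u + 1)·(u³ + u² + 1).
Factor degrees with multiplicity: 1 + 1 + 3 = 5.

1, 1, 3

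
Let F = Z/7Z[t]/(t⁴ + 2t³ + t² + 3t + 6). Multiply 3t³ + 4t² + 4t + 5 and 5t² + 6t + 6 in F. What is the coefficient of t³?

3

Multiply in Z/7Z[t]: (3t³ + 4t² + 4t + 5)·(5t² + 6t + 6) = t⁵ + 3t⁴ + 6t³ + 3t² + 5t + 2.
Reduce using t⁴ ≡ 5t³ + 6t² + 4t + 1 (mod t⁴ + 2t³ + t² + 3t + 6).
Reduced: 3t³ + 6t² + 3t + 3.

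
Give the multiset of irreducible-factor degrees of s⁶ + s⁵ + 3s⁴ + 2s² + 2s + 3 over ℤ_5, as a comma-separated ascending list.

Write g(s) = s⁶ + s⁵ + 3s⁴ + 2s² + 2s + 3.
Roots in ℤ_5: g(0) = 3; g(1) = 2; g(2) = 4; g(3) = 2; g(4) = 1.
Complete factorization: g(s) = (s⁶ + s⁵ + 3s⁴ + 2s² + 2s + 3).
Factor degrees with multiplicity: 6 = 6.

6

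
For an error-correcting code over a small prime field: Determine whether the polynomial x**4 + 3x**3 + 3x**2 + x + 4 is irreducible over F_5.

Yes

Write m(x) = x**4 + 3x**3 + 3x**2 + x + 4.
Check for roots in F_5: m(0) = 4; m(1) = 2; m(2) = 3; m(3) = 1; m(4) = 4.
No roots, so no linear factors.
Degree-2 irreducible divisors: test the 10 monic irreducibles of degree 2 over GF(5).
None of them divide m (all give nonzero remainder).
No irreducible factor of degree ≤ 2 exists, so m is irreducible over GF(5).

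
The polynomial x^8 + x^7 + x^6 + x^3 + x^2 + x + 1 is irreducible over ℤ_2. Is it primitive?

Write f(x) = x^8 + x^7 + x^6 + x^3 + x^2 + x + 1.
|GF(2^8)^×| = 2^8 − 1 = 255. Prime factorization: 255 = 3·5·17.
f is primitive ⇔ x has order 255 in GF(2)[x]/(f), i.e. x^(255/q) ≠ 1 for each prime q | 255.
x^(85) mod f = x^5 + x^4 + x^3 + x^2 + 1.
x^(51) mod f = x^6 + x^3.
x^(15) mod f = x^5 + x^4 + x^3 + x + 1.
None equal 1, so x has full order 255; f is primitive.

Yes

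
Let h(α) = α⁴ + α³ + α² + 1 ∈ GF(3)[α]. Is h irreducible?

Check for roots in GF(3): h(0) = 1; h(1) = 1; h(2) = 2.
No roots, so no linear factors.
Monic irreducibles of degree 2 over GF(3): α² + 1, α² + α + 2, α² + 2α + 2.
None of them divide h (all give nonzero remainder).
No irreducible factor of degree ≤ 2 exists, so h is irreducible over GF(3).

Yes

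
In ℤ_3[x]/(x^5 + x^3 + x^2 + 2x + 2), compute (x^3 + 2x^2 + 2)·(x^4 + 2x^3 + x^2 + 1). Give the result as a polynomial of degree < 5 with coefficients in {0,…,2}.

2x^4 + x^3 + 2x^2 + 2x

Multiply in ℤ_3[x]: (x^3 + 2x^2 + 2)·(x^4 + 2x^3 + x^2 + 1) = x^7 + x^6 + 2x^5 + x^4 + 2x^3 + x^2 + 2.
Reduce using x^5 ≡ 2x^3 + 2x^2 + x + 1 (mod x^5 + x^3 + x^2 + 2x + 2).
Reduced: 2x^4 + x^3 + 2x^2 + 2x.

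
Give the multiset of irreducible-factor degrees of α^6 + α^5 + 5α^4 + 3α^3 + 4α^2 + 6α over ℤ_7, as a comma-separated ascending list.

1, 1, 1, 1, 2

Write g(α) = α^6 + α^5 + 5α^4 + 3α^3 + 4α^2 + 6α.
Linear factors from roots: (α), (α + 4), (α + 1).
Complete factorization: g(α) = (α)·(α + 4)·(α + 1)^2·(α^2 + 2α + 5).
Factor degrees with multiplicity: 1 + 1 + 1 + 1 + 2 = 6.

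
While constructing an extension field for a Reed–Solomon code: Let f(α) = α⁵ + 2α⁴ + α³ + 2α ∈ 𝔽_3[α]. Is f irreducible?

Check for roots in 𝔽_3: f(0) = 0 → root; f(1) = 0 → root; f(2) = 1.
f(0) = 0, so (α) divides f(α); f is reducible.

No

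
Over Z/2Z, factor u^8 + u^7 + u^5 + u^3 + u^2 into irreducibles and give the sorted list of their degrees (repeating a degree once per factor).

1, 1, 2, 2, 2

Write h(u) = u^8 + u^7 + u^5 + u^3 + u^2.
Roots in Z/2Z: h(0) = 0 → root; h(1) = 1.
Linear factors from roots: (u).
Complete factorization: h(u) = (u)^2·(u^2 + u + 1)^3.
Factor degrees with multiplicity: 1 + 1 + 2 + 2 + 2 = 8.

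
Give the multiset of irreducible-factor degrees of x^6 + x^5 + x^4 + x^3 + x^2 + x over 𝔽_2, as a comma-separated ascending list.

Write h(x) = x^6 + x^5 + x^4 + x^3 + x^2 + x.
Roots in 𝔽_2: h(0) = 0 → root; h(1) = 0 → root.
Linear factors from roots: (x), (x + 1).
Complete factorization: h(x) = (x)·(x + 1)·(x^2 + x + 1)^2.
Factor degrees with multiplicity: 1 + 1 + 2 + 2 = 6.

1, 1, 2, 2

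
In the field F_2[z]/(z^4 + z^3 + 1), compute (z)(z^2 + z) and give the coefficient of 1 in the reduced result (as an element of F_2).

Multiply in F_2[z]: (z)·(z^2 + z) = z^3 + z^2.
Reduced: z^3 + z^2.

0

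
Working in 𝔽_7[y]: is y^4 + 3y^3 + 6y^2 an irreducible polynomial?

Write g(y) = y^4 + 3y^3 + 6y^2.
Check for roots in 𝔽_7: g(0) = 0 → root; g(1) = 3; g(2) = 1; g(3) = 6; g(4) = 5; g(5) = 2; g(6) = 4.
g(0) = 0, so (y) divides g(y); g is reducible.

No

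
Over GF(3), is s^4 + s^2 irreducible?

Write g(s) = s^4 + s^2.
Check for roots in GF(3): g(0) = 0 → root; g(1) = 2; g(2) = 2.
g(0) = 0, so (s) divides g(s); g is reducible.

No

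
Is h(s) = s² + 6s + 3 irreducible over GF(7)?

Yes

Check for roots in GF(7): h(0) = 3; h(1) = 3; h(2) = 5; h(3) = 2; h(4) = 1; h(5) = 2; h(6) = 5.
No roots. A degree-2 polynomial over a field with no linear factor is irreducible.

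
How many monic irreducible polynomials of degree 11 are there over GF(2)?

186

By the necklace-counting formula, N_2(11) = (1/11) Σ_{d|11} μ(11/d)·2^d.
Divisors of 11: 1, 11; μ(11/d) for each: -1, 1.
Σ = − 2^1 + 2^11 = 2046.
N = 2046/11 = 186.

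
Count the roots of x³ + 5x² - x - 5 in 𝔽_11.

Write f(x) = x³ + 5x² - x - 5.
Evaluate at each of the 11 elements of 𝔽_11:
f(0) = 6; f(1) = 0 → root; f(2) = 10; f(3) = 9; f(4) = 3; f(5) = 9; f(6) = 0 → root; f(7) = 4; f(8) = 5; f(9) = 9; f(10) = 0 → root.
Roots: {1, 6, 10}.

3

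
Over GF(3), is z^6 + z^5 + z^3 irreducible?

No

Write f(z) = z^6 + z^5 + z^3.
Check for roots in GF(3): f(0) = 0 → root; f(1) = 0 → root; f(2) = 2.
f(0) = 0, so (z) divides f(z); f is reducible.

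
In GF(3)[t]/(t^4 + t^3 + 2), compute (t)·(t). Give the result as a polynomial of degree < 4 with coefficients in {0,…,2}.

Multiply in GF(3)[t]: (t)·(t) = t^2.
Reduced: t^2.

t^2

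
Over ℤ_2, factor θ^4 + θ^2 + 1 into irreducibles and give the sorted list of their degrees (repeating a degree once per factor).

Write g(θ) = θ^4 + θ^2 + 1.
Roots in ℤ_2: g(0) = 1; g(1) = 1.
Complete factorization: g(θ) = (θ^2 + θ + 1)^2.
Factor degrees with multiplicity: 2 + 2 = 4.

2, 2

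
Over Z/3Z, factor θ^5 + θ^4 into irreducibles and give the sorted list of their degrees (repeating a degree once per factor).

1, 1, 1, 1, 1

Write h(θ) = θ^5 + θ^4.
Roots in Z/3Z: h(0) = 0 → root; h(1) = 2; h(2) = 0 → root.
Linear factors from roots: (θ), (θ + 1).
Complete factorization: h(θ) = (θ + 1)·(θ)^4.
Factor degrees with multiplicity: 1 + 1 + 1 + 1 + 1 = 5.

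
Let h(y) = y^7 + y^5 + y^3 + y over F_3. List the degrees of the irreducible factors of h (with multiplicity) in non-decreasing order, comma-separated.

Roots in F_3: h(0) = 0 → root; h(1) = 1; h(2) = 2.
Linear factors from roots: (y).
Complete factorization: h(y) = (y)·(y^2 + 1)·(y^2 + y + 2)·(y^2 + 2y + 2).
Factor degrees with multiplicity: 1 + 2 + 2 + 2 = 7.

1, 2, 2, 2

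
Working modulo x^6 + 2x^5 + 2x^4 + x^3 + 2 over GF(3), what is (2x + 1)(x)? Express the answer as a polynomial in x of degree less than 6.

Multiply in GF(3)[x]: (2x + 1)·(x) = 2x^2 + x.
Reduced: 2x^2 + x.

2x^2 + x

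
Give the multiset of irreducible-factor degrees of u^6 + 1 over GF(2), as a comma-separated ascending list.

1, 1, 2, 2

Write f(u) = u^6 + 1.
Roots in GF(2): f(0) = 1; f(1) = 0 → root.
Linear factors from roots: (u + 1).
Complete factorization: f(u) = (u + 1)^2·(u^2 + u + 1)^2.
Factor degrees with multiplicity: 1 + 1 + 2 + 2 = 6.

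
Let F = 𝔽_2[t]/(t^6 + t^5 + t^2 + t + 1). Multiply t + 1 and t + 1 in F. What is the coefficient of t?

0

Multiply in 𝔽_2[t]: (t + 1)·(t + 1) = t^2 + 1.
Reduced: t^2 + 1.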